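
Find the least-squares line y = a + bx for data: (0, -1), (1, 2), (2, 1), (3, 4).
a = -3/5, b = 7/5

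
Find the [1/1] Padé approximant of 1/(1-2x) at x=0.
1/(1 - 2*x)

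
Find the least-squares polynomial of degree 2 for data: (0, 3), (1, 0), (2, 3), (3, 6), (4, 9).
81/35 + (-57/35)x + (6/7)x²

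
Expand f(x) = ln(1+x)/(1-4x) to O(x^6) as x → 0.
x + 7*x**2/2 + 43*x**3/3 + 685*x**4/12 + 3428*x**5/15 + O(x**6)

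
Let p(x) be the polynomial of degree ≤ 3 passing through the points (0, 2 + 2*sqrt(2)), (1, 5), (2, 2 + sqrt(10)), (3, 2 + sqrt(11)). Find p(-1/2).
-73/16 - 5*sqrt(11)/16 + 21*sqrt(10)/16 + 35*sqrt(2)/8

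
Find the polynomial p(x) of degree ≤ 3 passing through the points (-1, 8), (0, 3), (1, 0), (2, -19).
-3*x**3 + x**2 - x + 3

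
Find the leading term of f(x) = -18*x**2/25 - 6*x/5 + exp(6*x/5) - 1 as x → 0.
36*x**3/125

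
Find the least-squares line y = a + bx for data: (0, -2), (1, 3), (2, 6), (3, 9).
a = -7/5, b = 18/5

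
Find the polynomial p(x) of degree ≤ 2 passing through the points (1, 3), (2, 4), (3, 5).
x + 2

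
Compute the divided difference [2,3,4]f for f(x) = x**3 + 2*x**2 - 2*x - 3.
11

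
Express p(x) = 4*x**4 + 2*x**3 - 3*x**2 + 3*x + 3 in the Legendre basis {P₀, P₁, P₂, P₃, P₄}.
(14/5)P₀ + (21/5)P₁ + (2/7)P₂ + (4/5)P₃ + (32/35)P₄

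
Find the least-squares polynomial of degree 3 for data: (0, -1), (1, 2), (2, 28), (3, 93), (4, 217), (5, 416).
-65/63 + (-775/378)x + (41/18)x² + (80/27)x³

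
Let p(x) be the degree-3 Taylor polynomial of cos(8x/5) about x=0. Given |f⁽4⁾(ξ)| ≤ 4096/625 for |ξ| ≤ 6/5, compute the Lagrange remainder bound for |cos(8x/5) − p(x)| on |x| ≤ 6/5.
221184/390625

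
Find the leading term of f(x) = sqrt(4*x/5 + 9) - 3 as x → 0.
2*x/15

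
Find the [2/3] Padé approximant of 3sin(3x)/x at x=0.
(9 - 189*x**2/20)/(9*x**2/20 + 1)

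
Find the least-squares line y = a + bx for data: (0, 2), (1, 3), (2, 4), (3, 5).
a = 2, b = 1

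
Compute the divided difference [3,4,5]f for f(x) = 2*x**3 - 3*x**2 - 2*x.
21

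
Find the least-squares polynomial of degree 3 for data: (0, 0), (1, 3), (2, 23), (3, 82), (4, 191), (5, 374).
1/42 + (-145/252)x + (29/84)x² + (53/18)x³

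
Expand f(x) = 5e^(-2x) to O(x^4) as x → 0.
5 - 10*x + 10*x**2 - 20*x**3/3 + O(x**4)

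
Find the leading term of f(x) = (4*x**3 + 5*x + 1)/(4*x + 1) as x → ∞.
x**2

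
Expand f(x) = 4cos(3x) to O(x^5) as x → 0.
4 - 18*x**2 + 27*x**4/2 + O(x**5)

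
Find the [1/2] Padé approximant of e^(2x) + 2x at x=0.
(74*x/21 + 1)/(-2*x**2/21 - 10*x/21 + 1)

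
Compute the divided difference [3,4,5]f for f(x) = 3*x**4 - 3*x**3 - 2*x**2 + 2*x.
253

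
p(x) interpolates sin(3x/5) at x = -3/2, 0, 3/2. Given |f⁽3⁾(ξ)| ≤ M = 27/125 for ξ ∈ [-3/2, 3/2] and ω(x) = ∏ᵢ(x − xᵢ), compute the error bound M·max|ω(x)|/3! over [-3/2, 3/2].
27*sqrt(3)/1000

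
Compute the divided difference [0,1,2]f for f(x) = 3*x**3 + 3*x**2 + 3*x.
12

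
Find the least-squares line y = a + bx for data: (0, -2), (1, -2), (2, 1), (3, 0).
a = -21/10, b = 9/10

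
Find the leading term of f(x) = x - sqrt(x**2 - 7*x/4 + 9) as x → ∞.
7/8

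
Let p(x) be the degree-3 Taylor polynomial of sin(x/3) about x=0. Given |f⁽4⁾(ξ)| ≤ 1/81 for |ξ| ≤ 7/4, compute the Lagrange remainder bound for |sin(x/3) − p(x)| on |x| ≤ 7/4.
2401/497664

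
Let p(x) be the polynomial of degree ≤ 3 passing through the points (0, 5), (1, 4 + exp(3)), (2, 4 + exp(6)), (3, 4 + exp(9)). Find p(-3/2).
-35*exp(9)/16 - 189*exp(3)/16 + 169/16 + 135*exp(6)/16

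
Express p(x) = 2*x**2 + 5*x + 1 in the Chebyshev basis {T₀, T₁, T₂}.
(2)T₀ + (5)T₁ + T₂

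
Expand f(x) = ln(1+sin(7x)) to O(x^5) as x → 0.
7*x - 49*x**2/2 + 343*x**3/6 - 2401*x**4/12 + O(x**5)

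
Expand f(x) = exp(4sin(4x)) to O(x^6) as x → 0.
1 + 16*x + 128*x**2 + 640*x**3 + 2048*x**4 + 49664*x**5/15 + O(x**6)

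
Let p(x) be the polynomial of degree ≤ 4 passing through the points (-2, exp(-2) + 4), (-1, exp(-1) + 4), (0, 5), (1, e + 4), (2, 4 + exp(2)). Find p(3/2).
(-5 + 28*e + (35*exp(2) + 140*e + 442)*exp(2))*exp(-2)/128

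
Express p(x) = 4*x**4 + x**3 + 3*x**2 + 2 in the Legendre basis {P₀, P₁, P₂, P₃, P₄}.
(19/5)P₀ + (3/5)P₁ + (30/7)P₂ + (2/5)P₃ + (32/35)P₄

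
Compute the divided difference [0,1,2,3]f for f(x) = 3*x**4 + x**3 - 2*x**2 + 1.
19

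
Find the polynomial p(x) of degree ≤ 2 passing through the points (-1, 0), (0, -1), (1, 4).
3*x**2 + 2*x - 1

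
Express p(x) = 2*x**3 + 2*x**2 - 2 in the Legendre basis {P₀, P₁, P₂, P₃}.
(-4/3)P₀ + (6/5)P₁ + (4/3)P₂ + (4/5)P₃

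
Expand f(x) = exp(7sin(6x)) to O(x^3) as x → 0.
1 + 42*x + 882*x**2 + O(x**3)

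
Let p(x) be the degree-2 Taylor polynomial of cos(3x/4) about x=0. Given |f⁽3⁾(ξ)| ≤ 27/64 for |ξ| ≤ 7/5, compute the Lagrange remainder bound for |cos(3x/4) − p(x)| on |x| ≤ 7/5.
3087/16000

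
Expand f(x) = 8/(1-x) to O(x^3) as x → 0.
8 + 8*x + 8*x**2 + O(x**3)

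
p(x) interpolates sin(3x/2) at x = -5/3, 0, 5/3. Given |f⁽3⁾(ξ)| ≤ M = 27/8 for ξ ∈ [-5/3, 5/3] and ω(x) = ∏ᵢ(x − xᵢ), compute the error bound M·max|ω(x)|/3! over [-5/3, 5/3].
125*sqrt(3)/216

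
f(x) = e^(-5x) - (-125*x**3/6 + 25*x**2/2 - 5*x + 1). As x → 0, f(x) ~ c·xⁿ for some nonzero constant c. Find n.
4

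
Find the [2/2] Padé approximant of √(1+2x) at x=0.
(5*x**2/4 + 5*x/2 + 1)/(x**2/4 + 3*x/2 + 1)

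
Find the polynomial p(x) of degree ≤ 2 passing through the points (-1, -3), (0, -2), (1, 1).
x**2 + 2*x - 2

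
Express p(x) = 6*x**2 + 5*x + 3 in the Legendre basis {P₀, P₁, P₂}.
(5)P₀ + (5)P₁ + (4)P₂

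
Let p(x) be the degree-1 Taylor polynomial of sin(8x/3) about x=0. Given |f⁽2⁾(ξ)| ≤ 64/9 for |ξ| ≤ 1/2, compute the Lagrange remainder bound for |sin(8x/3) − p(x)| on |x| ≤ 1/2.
8/9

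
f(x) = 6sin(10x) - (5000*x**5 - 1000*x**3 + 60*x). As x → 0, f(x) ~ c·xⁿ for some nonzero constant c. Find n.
7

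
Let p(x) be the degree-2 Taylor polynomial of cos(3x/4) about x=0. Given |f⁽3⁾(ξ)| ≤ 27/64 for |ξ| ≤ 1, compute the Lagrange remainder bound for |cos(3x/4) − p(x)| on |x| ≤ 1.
9/128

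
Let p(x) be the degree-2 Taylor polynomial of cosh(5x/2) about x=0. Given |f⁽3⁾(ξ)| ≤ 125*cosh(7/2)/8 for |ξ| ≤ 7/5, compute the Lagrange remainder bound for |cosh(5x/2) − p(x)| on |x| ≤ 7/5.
343*cosh(7/2)/48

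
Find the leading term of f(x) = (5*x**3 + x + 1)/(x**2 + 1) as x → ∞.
5*x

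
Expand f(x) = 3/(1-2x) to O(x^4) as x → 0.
3 + 6*x + 12*x**2 + 24*x**3 + O(x**4)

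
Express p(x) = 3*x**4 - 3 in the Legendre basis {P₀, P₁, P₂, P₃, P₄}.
(-12/5)P₀ + (12/7)P₂ + (24/35)P₄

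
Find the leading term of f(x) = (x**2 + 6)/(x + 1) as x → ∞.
x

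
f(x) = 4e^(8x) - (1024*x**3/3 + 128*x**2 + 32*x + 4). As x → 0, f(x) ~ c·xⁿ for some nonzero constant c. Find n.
4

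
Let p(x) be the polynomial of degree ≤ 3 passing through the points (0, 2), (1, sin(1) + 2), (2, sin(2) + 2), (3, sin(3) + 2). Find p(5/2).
-5*sin(1)/16 + 5*sin(3)/16 + 15*sin(2)/16 + 2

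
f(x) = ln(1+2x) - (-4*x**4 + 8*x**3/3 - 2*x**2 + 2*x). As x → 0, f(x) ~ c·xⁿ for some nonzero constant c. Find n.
5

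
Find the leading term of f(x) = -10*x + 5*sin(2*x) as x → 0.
-20*x**3/3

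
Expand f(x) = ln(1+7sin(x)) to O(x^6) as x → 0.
7*x - 49*x**2/2 + 679*x**3/6 - 7105*x**4/12 + 79303*x**5/24 + O(x**6)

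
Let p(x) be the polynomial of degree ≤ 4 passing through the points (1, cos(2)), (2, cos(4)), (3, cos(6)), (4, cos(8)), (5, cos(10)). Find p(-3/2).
3003*cos(2)/128 + 1155*cos(10)/128 - 1365*cos(8)/32 - 2145*cos(4)/32 + 5005*cos(6)/64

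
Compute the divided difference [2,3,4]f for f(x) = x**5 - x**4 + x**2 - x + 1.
231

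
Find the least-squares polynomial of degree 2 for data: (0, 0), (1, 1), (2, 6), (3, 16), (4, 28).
-1/7 + (-43/70)x + (27/14)x²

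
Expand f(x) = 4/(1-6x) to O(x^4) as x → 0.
4 + 24*x + 144*x**2 + 864*x**3 + O(x**4)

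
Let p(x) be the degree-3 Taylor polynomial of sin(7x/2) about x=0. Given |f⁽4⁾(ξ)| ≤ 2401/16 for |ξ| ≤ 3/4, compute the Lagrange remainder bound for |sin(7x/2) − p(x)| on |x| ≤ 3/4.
64827/32768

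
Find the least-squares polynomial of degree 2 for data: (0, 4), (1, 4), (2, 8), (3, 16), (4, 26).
134/35 + (-44/35)x + (12/7)x²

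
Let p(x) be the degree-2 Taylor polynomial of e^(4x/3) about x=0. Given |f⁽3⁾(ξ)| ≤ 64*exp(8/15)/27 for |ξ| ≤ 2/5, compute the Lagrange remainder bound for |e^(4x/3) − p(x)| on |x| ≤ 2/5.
256*exp(8/15)/10125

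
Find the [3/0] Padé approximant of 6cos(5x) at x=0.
6 - 75*x**2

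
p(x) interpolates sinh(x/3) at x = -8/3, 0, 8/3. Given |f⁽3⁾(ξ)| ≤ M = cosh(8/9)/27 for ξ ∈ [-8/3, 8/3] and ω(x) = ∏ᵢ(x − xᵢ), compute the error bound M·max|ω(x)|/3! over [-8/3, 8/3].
512*sqrt(3)*cosh(8/9)/19683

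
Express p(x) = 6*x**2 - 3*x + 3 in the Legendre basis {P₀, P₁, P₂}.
(5)P₀ + (-3)P₁ + (4)P₂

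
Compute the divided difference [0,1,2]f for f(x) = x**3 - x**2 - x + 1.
2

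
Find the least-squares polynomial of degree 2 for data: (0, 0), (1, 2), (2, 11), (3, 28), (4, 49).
-8/35 + (-26/35)x + (23/7)x²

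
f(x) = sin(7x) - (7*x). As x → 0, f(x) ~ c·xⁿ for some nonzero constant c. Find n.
3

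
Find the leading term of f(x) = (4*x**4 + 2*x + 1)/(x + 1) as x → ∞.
4*x**3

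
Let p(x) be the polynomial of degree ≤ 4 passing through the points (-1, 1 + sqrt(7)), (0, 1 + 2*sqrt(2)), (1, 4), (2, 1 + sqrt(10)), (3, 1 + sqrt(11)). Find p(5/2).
-41/64 - 5*sqrt(7)/128 + 7*sqrt(2)/16 + 35*sqrt(11)/128 + 35*sqrt(10)/32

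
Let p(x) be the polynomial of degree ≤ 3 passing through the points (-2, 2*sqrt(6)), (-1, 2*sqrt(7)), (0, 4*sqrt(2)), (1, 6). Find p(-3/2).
-5*sqrt(2)/4 + 3/8 + 5*sqrt(6)/8 + 15*sqrt(7)/8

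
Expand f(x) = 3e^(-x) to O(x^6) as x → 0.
3 - 3*x + 3*x**2/2 - x**3/2 + x**4/8 - x**5/40 + O(x**6)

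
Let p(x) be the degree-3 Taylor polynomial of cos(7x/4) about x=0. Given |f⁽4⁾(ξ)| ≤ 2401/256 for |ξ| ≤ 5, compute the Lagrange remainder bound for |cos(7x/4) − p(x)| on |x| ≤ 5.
1500625/6144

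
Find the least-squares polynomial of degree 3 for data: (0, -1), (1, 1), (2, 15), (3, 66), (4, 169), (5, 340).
-40/63 + (-271/189)x + (-283/252)x² + (325/108)x³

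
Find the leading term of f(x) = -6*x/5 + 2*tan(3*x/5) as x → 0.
18*x**3/125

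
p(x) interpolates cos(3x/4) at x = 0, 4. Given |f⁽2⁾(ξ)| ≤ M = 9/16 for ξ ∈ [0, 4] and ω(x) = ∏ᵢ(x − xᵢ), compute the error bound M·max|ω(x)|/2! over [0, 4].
9/8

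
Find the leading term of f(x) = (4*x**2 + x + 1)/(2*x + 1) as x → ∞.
2*x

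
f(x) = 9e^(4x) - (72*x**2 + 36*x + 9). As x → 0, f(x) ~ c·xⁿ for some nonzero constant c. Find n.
3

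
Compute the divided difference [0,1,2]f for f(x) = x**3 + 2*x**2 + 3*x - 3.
5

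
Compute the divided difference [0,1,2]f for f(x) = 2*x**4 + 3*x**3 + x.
23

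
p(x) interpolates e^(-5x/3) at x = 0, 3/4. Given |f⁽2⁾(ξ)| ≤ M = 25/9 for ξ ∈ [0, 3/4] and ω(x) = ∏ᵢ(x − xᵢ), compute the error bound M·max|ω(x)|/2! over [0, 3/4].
25/128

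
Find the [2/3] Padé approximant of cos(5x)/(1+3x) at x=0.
(1 - 125*x**2/12)/(25*x**3/4 + 25*x**2/12 + 3*x + 1)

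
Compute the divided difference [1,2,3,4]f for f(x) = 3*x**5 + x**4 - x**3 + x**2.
204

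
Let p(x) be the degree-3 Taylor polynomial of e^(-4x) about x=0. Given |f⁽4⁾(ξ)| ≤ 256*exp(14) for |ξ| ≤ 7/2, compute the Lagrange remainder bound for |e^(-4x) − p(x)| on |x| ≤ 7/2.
4802*exp(14)/3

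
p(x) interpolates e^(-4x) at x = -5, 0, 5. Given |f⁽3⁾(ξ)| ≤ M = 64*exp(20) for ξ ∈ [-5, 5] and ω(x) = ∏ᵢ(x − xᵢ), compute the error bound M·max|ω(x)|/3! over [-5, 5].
8000*sqrt(3)*exp(20)/27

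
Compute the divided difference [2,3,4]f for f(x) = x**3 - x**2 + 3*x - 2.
8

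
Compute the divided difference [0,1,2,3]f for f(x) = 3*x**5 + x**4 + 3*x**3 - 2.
84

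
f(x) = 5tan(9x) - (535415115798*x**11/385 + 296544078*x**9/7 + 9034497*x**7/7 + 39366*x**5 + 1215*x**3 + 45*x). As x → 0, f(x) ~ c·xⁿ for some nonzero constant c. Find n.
13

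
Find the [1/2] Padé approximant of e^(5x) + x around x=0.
(521*x/141 + 1)/(125*x**2/94 - 325*x/141 + 1)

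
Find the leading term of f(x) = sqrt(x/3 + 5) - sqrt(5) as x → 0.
sqrt(5)*x/30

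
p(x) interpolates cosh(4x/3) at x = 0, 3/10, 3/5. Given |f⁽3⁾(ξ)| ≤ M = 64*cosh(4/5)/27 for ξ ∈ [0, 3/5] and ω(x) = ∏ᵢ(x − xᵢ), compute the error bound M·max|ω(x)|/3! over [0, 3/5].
8*sqrt(3)*cosh(4/5)/3375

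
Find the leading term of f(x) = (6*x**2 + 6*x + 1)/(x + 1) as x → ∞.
6*x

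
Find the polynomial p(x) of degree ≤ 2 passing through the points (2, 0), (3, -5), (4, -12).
4 - x**2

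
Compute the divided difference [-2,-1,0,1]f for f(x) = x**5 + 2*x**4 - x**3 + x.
0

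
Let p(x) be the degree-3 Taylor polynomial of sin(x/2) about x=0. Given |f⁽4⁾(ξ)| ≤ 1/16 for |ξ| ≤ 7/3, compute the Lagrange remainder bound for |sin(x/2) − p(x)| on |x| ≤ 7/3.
2401/31104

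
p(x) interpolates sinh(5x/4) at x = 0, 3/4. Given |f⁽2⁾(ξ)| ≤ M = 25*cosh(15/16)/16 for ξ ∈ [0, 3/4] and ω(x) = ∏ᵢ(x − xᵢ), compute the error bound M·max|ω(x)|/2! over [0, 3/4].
225*cosh(15/16)/2048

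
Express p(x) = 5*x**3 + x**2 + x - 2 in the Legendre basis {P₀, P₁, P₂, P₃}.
(-5/3)P₀ + (4)P₁ + (2/3)P₂ + (2)P₃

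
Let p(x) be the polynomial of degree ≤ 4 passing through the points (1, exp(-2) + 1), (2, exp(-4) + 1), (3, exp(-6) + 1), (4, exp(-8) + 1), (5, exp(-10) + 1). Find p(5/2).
(-5*exp(8) - 20*exp(2) + 3 + 90*exp(4) + 60*exp(6) + 128*exp(10))*exp(-10)/128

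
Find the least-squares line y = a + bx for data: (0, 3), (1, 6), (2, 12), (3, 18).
a = 21/10, b = 51/10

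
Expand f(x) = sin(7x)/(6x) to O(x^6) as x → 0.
7/6 - 343*x**2/36 + 16807*x**4/720 + O(x**6)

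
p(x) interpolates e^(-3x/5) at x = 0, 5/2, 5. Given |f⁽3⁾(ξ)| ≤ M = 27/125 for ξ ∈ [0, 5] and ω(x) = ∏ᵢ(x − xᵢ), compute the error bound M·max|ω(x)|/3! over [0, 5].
sqrt(3)/8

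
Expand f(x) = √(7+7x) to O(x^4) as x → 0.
sqrt(7) + sqrt(7)*x/2 - sqrt(7)*x**2/8 + sqrt(7)*x**3/16 + O(x**4)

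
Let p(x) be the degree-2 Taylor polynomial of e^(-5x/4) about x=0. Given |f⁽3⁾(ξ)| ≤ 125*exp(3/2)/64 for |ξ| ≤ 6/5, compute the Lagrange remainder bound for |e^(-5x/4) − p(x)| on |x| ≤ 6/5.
9*exp(3/2)/16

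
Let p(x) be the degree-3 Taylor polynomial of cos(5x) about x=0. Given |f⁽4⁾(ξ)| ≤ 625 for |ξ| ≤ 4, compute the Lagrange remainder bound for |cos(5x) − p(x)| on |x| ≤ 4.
20000/3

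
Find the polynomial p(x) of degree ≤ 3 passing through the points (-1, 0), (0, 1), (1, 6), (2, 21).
x**3 + 2*x**2 + 2*x + 1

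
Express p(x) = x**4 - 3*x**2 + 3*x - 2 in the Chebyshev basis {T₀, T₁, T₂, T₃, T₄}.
(-25/8)T₀ + (3)T₁ - T₂ + (1/8)T₄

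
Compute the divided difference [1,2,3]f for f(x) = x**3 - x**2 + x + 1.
5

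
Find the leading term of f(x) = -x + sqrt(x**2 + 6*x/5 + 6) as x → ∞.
3/5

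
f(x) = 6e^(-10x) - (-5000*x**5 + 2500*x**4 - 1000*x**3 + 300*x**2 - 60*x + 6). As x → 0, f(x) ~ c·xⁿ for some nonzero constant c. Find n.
6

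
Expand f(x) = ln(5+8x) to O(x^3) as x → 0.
log(5) + 8*x/5 - 32*x**2/25 + O(x**3)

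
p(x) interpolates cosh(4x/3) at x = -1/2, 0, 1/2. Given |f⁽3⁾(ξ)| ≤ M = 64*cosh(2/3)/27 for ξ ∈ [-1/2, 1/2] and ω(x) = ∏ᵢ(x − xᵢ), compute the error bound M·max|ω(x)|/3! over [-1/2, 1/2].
8*sqrt(3)*cosh(2/3)/729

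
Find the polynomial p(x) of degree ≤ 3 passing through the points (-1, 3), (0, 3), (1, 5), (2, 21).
2*x**3 + x**2 - x + 3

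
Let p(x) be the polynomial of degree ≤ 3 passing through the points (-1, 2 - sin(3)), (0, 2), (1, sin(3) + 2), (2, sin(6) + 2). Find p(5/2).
35*sin(6)/16 - 15*sin(3)/8 + 2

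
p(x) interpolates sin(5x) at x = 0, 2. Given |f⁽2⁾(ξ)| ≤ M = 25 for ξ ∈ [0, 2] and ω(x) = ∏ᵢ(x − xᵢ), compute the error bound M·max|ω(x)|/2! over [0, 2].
25/2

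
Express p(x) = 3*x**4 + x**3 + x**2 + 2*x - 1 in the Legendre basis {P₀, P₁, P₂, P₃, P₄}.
(-1/15)P₀ + (13/5)P₁ + (50/21)P₂ + (2/5)P₃ + (24/35)P₄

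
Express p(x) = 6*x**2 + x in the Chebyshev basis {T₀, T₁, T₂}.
(3)T₀ + T₁ + (3)T₂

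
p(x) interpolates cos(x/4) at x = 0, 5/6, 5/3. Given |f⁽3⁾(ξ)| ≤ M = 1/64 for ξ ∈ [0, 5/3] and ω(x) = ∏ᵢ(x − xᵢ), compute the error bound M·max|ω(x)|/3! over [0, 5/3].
125*sqrt(3)/373248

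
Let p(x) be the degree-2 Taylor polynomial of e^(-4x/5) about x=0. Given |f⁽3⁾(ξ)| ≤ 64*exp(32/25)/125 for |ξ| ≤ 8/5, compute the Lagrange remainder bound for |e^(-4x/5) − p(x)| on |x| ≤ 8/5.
16384*exp(32/25)/46875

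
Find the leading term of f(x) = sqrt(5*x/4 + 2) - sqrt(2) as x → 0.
5*sqrt(2)*x/16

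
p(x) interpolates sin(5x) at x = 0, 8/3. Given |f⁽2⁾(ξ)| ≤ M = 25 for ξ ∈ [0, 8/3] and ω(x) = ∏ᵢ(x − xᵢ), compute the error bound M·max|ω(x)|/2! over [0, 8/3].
200/9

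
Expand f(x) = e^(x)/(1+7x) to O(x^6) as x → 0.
1 - 6*x + 85*x**2/2 - 892*x**3/3 + 16651*x**4/8 - 874177*x**5/60 + O(x**6)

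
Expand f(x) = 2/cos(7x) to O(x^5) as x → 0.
2 + 49*x**2 + 12005*x**4/12 + O(x**5)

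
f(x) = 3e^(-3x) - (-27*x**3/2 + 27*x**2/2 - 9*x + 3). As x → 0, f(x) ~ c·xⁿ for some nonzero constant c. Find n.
4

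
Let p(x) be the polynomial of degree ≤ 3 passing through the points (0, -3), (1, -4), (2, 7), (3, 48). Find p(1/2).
-31/8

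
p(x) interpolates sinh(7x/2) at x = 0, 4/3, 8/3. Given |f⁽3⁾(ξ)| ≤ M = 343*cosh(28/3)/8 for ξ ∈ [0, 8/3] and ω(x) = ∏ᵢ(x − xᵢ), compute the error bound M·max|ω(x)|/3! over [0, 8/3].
2744*sqrt(3)*cosh(28/3)/729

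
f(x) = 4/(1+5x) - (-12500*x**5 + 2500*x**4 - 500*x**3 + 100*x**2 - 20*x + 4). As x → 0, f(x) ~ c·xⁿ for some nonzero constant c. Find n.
6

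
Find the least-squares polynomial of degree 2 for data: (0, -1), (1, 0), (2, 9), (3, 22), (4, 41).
-9/7 + (-29/35)x + (20/7)x²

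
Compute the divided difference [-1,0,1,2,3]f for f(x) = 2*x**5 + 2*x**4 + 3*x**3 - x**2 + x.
12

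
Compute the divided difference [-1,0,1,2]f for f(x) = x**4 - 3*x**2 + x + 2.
2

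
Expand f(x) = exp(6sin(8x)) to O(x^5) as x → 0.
1 + 48*x + 1152*x**2 + 17920*x**3 + 196608*x**4 + O(x**5)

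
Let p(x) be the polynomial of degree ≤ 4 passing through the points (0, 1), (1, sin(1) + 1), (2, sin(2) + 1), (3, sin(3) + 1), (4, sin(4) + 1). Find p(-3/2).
-693*sin(1)/32 + 315*sin(4)/128 - 385*sin(3)/32 + 1 + 1485*sin(2)/64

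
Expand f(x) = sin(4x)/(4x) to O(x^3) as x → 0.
1 - 8*x**2/3 + O(x**3)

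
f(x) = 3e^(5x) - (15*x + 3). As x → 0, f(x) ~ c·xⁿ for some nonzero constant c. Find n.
2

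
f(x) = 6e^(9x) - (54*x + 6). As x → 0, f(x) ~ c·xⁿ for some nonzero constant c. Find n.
2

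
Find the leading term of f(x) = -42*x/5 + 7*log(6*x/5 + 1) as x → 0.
-126*x**2/25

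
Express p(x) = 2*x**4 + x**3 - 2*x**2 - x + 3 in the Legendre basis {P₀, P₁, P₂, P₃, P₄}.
(41/15)P₀ + (-2/5)P₁ + (-4/21)P₂ + (2/5)P₃ + (16/35)P₄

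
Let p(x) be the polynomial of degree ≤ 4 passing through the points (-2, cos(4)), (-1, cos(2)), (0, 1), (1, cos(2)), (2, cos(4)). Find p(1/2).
5*cos(2)/16 - cos(4)/64 + 45/64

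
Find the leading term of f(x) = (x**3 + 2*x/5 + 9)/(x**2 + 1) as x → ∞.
x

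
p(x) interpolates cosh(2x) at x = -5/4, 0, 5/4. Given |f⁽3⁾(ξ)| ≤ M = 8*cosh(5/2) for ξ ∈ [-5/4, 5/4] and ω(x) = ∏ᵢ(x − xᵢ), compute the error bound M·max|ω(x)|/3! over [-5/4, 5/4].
125*sqrt(3)*cosh(5/2)/216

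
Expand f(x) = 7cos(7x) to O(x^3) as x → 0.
7 - 343*x**2/2 + O(x**3)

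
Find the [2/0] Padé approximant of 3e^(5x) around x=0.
75*x**2/2 + 15*x + 3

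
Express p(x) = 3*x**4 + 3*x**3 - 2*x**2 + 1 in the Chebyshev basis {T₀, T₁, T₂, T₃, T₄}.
(9/8)T₀ + (9/4)T₁ + (1/2)T₂ + (3/4)T₃ + (3/8)T₄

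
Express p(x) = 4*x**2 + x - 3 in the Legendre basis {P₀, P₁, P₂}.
(-5/3)P₀ + P₁ + (8/3)P₂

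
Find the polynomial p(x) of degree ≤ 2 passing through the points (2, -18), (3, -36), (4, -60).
-3*x**2 - 3*x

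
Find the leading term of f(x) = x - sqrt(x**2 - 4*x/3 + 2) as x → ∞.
2/3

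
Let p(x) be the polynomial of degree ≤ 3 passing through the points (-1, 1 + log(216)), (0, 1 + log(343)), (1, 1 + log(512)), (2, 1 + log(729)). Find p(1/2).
1 + log(112*2**(7/8)*3**(7/16)*7**(11/16)/3)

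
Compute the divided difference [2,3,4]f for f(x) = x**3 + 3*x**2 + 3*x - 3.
12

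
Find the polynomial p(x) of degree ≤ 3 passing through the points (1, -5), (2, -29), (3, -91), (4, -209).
-3*x**3 - x**2 - 1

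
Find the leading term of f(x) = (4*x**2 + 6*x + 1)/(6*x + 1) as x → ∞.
2*x/3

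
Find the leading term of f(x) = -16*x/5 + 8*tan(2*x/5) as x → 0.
64*x**3/375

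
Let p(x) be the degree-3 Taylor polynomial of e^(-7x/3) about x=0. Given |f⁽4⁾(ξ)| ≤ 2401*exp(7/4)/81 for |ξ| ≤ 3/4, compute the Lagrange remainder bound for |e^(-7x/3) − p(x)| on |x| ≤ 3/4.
2401*exp(7/4)/6144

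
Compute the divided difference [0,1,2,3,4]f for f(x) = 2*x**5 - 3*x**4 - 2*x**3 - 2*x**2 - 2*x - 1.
17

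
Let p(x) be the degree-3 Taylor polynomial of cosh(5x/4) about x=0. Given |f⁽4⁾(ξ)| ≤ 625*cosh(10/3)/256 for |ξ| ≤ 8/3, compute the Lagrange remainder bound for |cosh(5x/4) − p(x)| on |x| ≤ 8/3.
1250*cosh(10/3)/243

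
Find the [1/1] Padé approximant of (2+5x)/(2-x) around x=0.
(5*x/2 + 1)/(1 - x/2)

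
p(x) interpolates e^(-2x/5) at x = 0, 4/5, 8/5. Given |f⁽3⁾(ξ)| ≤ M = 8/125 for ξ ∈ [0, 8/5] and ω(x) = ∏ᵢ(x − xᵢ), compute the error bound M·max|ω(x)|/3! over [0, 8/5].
512*sqrt(3)/421875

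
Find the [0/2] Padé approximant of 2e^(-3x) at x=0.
2/(9*x**2/2 + 3*x + 1)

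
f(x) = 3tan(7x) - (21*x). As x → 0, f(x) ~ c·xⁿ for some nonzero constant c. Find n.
3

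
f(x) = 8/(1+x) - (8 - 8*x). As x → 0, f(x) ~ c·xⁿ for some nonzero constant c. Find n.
2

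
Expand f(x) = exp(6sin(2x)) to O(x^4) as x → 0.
1 + 12*x + 72*x**2 + 280*x**3 + O(x**4)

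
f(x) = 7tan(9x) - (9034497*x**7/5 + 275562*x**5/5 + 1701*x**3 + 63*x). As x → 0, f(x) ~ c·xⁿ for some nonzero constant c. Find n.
9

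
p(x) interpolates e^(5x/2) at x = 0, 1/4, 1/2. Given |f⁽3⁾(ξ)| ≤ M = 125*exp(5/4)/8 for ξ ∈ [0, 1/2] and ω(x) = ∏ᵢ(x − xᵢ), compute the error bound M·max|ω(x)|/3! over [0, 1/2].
125*sqrt(3)*exp(5/4)/13824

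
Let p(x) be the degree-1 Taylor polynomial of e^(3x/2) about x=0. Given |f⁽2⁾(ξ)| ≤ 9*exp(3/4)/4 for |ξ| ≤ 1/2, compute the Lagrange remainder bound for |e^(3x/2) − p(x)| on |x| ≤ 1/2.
9*exp(3/4)/32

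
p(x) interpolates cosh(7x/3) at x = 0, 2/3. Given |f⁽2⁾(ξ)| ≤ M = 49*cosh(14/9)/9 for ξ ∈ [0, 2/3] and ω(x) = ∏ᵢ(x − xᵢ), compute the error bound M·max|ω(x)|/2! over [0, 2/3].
49*cosh(14/9)/162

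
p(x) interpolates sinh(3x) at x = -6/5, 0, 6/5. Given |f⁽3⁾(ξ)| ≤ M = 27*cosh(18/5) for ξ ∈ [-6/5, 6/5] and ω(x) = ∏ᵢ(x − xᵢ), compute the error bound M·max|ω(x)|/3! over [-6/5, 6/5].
216*sqrt(3)*cosh(18/5)/125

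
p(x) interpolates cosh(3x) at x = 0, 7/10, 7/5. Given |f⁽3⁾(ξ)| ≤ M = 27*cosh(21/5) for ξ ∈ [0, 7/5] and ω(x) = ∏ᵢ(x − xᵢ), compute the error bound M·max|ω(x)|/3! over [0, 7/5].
343*sqrt(3)*cosh(21/5)/1000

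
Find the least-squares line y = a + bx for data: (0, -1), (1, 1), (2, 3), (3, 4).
a = -4/5, b = 17/10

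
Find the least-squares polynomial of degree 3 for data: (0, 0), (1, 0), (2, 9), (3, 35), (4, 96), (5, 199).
-1/21 + (79/126)x + (-193/84)x² + (73/36)x³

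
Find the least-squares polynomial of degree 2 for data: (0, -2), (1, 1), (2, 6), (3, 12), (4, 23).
-62/35 + (87/70)x + (17/14)x²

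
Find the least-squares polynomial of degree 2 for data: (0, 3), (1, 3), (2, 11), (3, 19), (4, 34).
94/35 + (-27/35)x + (15/7)x²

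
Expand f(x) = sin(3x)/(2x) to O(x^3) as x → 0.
3/2 - 9*x**2/4 + O(x**3)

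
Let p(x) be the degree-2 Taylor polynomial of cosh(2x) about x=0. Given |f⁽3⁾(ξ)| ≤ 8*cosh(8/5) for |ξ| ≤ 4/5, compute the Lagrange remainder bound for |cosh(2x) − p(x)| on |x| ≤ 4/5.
256*cosh(8/5)/375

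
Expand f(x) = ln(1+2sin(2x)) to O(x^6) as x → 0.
4*x - 8*x**2 + 56*x**3/3 - 160*x**4/3 + 488*x**5/3 + O(x**6)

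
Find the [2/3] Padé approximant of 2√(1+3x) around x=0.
(63*x**2/8 + 42*x/5 + 2)/(-27*x**3/160 + 81*x**2/80 + 27*x/10 + 1)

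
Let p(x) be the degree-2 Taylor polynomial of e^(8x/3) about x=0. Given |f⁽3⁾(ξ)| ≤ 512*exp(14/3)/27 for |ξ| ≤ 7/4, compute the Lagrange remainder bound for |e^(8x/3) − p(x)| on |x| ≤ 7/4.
1372*exp(14/3)/81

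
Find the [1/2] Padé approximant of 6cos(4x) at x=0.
6/(8*x**2 + 1)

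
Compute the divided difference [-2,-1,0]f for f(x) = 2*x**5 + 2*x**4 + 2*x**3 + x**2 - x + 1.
-21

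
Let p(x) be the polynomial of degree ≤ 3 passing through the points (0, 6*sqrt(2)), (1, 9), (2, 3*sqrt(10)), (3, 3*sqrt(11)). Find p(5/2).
-45/16 + 3*sqrt(2)/8 + 15*sqrt(11)/16 + 45*sqrt(10)/16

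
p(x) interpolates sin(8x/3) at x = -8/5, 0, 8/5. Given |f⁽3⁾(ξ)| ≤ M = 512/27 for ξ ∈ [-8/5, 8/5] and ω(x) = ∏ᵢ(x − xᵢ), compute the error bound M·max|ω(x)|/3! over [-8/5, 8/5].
262144*sqrt(3)/91125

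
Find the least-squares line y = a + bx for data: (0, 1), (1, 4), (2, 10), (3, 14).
a = 1/2, b = 9/2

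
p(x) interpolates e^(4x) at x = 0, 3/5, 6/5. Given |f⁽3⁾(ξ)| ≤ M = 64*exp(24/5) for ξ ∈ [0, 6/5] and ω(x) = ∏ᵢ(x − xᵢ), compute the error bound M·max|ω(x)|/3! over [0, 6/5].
64*sqrt(3)*exp(24/5)/125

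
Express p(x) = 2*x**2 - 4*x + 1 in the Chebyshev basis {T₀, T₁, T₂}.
(2)T₀ + (-4)T₁ + T₂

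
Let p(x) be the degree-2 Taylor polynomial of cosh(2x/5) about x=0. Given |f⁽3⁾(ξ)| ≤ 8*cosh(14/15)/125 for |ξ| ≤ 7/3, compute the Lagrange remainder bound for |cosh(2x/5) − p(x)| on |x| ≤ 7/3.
1372*cosh(14/15)/10125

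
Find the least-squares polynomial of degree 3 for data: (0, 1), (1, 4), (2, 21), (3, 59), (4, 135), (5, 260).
50/63 + (925/378)x + (-37/63)x² + (113/54)x³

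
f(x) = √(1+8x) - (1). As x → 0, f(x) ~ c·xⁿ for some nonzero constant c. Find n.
1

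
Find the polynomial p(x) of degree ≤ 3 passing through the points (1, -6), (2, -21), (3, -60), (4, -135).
-2*x**3 - x - 3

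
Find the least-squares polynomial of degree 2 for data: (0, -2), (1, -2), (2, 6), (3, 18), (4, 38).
-74/35 + (-18/7)x + (22/7)x²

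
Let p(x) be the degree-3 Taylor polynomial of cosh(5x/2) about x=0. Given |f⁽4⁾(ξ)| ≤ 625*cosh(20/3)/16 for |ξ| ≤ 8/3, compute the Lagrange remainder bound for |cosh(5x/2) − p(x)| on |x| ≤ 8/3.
20000*cosh(20/3)/243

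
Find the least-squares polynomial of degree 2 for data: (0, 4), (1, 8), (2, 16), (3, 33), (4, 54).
29/7 + (3/14)x + (43/14)x²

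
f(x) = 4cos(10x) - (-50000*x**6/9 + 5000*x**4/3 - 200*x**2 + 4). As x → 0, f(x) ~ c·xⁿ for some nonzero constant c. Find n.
8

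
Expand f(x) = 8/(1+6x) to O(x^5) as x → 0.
8 - 48*x + 288*x**2 - 1728*x**3 + 10368*x**4 + O(x**5)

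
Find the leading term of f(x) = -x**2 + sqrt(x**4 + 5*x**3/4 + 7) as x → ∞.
5*x/8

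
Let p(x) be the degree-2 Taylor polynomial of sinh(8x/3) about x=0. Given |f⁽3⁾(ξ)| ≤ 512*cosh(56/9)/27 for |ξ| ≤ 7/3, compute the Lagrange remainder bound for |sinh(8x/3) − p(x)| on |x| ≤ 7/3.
87808*cosh(56/9)/2187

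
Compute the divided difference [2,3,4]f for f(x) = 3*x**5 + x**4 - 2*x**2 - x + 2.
908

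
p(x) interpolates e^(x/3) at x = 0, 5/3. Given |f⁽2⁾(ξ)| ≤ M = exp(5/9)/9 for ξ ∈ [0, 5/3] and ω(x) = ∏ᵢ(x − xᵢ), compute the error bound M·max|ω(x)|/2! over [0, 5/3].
25*exp(5/9)/648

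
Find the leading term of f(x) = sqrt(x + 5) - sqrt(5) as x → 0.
sqrt(5)*x/10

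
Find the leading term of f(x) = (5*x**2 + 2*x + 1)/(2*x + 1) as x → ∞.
5*x/2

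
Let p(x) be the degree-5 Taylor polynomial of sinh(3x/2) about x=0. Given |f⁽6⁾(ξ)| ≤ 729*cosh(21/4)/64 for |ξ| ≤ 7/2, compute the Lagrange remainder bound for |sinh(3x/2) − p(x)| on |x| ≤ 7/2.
9529569*cosh(21/4)/327680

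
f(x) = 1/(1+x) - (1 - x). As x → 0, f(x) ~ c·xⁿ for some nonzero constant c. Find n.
2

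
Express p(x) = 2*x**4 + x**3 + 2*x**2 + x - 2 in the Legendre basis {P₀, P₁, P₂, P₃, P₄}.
(-14/15)P₀ + (8/5)P₁ + (52/21)P₂ + (2/5)P₃ + (16/35)P₄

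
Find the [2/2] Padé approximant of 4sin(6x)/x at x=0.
(24 - 504*x**2/5)/(9*x**2/5 + 1)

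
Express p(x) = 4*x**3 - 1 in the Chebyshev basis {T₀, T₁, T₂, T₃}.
-T₀ + (3)T₁ + T₃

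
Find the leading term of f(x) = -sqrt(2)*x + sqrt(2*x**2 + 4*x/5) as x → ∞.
sqrt(2)/5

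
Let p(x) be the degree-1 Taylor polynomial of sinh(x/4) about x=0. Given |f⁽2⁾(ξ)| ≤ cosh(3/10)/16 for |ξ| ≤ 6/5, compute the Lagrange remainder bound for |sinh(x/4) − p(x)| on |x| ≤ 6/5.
9*cosh(3/10)/200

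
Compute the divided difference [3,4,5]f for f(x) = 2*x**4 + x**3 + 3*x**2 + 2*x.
209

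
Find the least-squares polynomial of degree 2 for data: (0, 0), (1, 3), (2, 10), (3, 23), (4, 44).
2/5 + (-6/5)x + (3)x²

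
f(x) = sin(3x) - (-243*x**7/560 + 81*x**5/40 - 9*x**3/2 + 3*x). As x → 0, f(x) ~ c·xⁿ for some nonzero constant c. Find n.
9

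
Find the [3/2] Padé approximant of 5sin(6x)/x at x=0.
(30 - 126*x**2)/(9*x**2/5 + 1)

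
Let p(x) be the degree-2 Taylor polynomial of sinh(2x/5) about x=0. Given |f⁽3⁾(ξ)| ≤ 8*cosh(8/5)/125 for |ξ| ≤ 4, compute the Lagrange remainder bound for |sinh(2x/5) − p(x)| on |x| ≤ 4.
256*cosh(8/5)/375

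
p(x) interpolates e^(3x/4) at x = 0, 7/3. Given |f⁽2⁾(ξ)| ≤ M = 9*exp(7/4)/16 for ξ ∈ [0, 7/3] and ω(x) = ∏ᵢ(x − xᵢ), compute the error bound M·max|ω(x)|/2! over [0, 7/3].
49*exp(7/4)/128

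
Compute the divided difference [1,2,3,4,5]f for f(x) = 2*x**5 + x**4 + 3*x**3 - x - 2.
31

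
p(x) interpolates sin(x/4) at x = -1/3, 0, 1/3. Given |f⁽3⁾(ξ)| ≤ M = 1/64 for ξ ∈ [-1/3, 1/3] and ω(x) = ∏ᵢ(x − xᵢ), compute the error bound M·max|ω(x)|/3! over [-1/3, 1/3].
sqrt(3)/46656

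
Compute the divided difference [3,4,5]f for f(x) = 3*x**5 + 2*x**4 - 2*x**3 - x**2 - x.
2149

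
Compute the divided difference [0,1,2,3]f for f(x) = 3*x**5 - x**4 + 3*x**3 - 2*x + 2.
72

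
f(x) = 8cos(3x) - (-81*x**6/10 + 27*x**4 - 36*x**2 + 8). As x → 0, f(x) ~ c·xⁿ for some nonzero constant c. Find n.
8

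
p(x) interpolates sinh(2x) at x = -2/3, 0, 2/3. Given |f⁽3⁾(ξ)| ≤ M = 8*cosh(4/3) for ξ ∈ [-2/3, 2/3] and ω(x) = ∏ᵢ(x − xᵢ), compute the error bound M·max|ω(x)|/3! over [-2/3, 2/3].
64*sqrt(3)*cosh(4/3)/729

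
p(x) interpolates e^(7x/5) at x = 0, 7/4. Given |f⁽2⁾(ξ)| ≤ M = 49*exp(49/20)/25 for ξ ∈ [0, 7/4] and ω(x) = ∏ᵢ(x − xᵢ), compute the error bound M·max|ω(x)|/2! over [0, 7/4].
2401*exp(49/20)/3200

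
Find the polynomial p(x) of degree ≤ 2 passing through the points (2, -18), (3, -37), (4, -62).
-3*x**2 - 4*x + 2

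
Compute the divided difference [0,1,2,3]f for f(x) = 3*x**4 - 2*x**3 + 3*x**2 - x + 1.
16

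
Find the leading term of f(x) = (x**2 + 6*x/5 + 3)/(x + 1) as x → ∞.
x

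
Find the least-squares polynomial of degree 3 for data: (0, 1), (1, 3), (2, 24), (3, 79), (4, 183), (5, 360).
5/7 + (10/21)x + (-9/28)x² + (35/12)x³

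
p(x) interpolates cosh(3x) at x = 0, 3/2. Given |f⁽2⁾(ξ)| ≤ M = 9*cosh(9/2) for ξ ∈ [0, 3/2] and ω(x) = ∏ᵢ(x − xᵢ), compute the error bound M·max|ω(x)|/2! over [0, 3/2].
81*cosh(9/2)/32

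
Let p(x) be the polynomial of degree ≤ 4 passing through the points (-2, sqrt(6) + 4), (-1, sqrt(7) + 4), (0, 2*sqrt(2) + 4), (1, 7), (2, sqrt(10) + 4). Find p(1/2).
-5*sqrt(7)/32 - 5*sqrt(10)/128 + 3*sqrt(6)/128 + 45*sqrt(2)/32 + 173/32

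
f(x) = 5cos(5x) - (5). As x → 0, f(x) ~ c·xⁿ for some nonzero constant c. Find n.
2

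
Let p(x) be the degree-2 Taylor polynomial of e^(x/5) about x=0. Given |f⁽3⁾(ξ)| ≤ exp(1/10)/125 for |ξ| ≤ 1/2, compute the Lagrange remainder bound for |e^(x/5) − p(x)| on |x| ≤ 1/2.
exp(1/10)/6000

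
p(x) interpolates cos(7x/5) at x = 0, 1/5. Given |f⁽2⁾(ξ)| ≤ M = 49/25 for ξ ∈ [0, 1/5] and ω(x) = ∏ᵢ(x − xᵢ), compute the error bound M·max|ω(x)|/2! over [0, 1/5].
49/5000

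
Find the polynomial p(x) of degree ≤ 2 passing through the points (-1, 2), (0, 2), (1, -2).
-2*x**2 - 2*x + 2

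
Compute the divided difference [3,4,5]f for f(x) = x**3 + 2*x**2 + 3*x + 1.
14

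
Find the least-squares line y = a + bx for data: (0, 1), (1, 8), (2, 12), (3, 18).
a = 3/2, b = 11/2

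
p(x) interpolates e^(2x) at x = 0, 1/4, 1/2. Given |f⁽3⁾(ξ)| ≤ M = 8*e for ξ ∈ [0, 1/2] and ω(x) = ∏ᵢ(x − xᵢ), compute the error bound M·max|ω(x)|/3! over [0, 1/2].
sqrt(3)*e/216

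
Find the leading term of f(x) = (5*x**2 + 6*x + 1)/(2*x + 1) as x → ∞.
5*x/2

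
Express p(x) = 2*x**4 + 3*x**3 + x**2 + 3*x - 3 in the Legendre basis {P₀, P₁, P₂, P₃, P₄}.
(-34/15)P₀ + (24/5)P₁ + (38/21)P₂ + (6/5)P₃ + (16/35)P₄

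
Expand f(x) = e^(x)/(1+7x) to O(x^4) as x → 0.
1 - 6*x + 85*x**2/2 - 892*x**3/3 + O(x**4)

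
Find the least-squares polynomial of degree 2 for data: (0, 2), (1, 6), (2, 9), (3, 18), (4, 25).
74/35 + (83/35)x + (6/7)x²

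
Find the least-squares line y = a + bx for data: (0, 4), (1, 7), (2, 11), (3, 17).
a = 33/10, b = 43/10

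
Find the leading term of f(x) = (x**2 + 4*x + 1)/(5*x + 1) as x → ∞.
x/5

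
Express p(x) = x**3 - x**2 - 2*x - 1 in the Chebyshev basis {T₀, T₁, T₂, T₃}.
(-3/2)T₀ + (-5/4)T₁ + (-1/2)T₂ + (1/4)T₃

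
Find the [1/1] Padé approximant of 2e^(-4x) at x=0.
(2 - 4*x)/(2*x + 1)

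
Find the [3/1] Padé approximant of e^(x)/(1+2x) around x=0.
(131*x**3/696 + 57*x**2/116 + 117*x/116 + 1)/(233*x/116 + 1)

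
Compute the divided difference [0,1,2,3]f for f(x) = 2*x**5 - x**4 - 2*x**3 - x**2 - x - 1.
42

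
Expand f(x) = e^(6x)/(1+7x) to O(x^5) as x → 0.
1 - x + 25*x**2 - 139*x**3 + 1027*x**4 + O(x**5)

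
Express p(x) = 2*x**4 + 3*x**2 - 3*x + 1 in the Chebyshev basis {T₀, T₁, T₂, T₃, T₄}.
(13/4)T₀ + (-3)T₁ + (5/2)T₂ + (1/4)T₄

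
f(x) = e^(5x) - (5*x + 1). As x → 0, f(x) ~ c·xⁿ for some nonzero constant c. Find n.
2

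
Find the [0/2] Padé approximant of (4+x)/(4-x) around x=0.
1/(x**2/8 - x/2 + 1)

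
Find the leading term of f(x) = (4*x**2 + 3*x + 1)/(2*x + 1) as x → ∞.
2*x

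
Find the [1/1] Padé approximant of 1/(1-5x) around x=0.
1/(1 - 5*x)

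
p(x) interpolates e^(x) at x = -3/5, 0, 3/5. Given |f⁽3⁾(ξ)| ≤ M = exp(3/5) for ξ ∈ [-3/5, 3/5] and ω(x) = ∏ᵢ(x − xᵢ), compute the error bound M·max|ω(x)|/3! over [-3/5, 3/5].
sqrt(3)*exp(3/5)/125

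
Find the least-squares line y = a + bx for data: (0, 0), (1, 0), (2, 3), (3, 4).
a = -1/2, b = 3/2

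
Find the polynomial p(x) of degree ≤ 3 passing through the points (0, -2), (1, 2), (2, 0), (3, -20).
-2*x**3 + 3*x**2 + 3*x - 2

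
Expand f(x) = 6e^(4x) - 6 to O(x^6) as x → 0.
24*x + 48*x**2 + 64*x**3 + 64*x**4 + 256*x**5/5 + O(x**6)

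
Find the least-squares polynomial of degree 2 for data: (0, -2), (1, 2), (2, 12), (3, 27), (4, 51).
-62/35 + (17/70)x + (45/14)x²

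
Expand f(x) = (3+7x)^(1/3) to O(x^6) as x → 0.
3**(1/3) + 7*3**(1/3)*x/9 - 49*3**(1/3)*x**2/81 + 1715*3**(1/3)*x**3/2187 - 24010*3**(1/3)*x**4/19683 + 369754*3**(1/3)*x**5/177147 + O(x**6)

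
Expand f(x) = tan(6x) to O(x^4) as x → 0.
6*x + 72*x**3 + O(x**4)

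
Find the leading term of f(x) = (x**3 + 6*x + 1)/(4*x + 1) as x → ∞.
x**2/4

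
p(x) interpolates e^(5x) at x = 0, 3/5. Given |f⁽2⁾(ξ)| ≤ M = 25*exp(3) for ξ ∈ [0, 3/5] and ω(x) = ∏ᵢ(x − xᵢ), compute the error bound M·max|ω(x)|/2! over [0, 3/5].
9*exp(3)/8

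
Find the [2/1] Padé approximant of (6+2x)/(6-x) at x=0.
(x/3 + 1)/(1 - x/6)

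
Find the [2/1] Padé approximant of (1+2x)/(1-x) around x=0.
(2*x + 1)/(1 - x)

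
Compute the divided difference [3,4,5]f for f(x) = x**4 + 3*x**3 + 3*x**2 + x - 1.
136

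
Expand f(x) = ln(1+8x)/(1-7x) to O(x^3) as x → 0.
8*x + 24*x**2 + O(x**3)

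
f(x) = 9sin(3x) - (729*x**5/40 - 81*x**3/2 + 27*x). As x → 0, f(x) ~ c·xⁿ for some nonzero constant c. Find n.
7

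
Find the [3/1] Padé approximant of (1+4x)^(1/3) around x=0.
(-64*x**3/81 + 16*x**2/9 + 4*x + 1)/(8*x/3 + 1)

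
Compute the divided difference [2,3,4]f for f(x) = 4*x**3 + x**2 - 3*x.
37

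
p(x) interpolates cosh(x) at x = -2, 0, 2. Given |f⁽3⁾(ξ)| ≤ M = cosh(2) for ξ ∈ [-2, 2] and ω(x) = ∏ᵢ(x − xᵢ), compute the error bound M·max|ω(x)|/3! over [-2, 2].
8*sqrt(3)*cosh(2)/27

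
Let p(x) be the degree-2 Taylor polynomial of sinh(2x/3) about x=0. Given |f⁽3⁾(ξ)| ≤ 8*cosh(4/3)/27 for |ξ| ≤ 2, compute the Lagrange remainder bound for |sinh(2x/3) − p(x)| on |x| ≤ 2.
32*cosh(4/3)/81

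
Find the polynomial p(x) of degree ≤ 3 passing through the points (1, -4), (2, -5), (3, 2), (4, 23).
x**3 - 2*x**2 - 2*x - 1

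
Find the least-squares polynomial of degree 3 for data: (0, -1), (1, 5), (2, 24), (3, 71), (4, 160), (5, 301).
-5/6 + (647/252)x + (25/42)x² + (79/36)x³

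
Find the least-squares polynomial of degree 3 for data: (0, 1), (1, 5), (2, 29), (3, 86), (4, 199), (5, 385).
50/63 + (925/378)x + (-37/63)x² + (167/54)x³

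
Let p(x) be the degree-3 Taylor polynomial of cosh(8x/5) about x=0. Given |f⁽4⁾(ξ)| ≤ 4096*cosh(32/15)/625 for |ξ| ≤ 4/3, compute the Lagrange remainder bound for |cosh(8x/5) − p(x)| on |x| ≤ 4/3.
131072*cosh(32/15)/151875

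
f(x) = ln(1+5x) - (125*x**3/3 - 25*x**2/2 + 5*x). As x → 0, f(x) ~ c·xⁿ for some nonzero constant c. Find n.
4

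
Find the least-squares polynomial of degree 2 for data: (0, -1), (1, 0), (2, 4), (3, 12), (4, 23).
-34/35 + (-6/7)x + (12/7)x²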